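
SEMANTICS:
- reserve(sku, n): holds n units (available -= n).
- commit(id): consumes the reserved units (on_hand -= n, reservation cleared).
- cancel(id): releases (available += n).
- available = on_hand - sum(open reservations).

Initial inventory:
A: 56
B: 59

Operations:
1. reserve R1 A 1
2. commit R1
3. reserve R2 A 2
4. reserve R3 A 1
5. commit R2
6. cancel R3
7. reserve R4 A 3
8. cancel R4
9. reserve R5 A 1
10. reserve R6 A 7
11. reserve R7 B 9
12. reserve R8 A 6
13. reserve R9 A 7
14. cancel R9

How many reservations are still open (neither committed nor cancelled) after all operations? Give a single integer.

Step 1: reserve R1 A 1 -> on_hand[A=56 B=59] avail[A=55 B=59] open={R1}
Step 2: commit R1 -> on_hand[A=55 B=59] avail[A=55 B=59] open={}
Step 3: reserve R2 A 2 -> on_hand[A=55 B=59] avail[A=53 B=59] open={R2}
Step 4: reserve R3 A 1 -> on_hand[A=55 B=59] avail[A=52 B=59] open={R2,R3}
Step 5: commit R2 -> on_hand[A=53 B=59] avail[A=52 B=59] open={R3}
Step 6: cancel R3 -> on_hand[A=53 B=59] avail[A=53 B=59] open={}
Step 7: reserve R4 A 3 -> on_hand[A=53 B=59] avail[A=50 B=59] open={R4}
Step 8: cancel R4 -> on_hand[A=53 B=59] avail[A=53 B=59] open={}
Step 9: reserve R5 A 1 -> on_hand[A=53 B=59] avail[A=52 B=59] open={R5}
Step 10: reserve R6 A 7 -> on_hand[A=53 B=59] avail[A=45 B=59] open={R5,R6}
Step 11: reserve R7 B 9 -> on_hand[A=53 B=59] avail[A=45 B=50] open={R5,R6,R7}
Step 12: reserve R8 A 6 -> on_hand[A=53 B=59] avail[A=39 B=50] open={R5,R6,R7,R8}
Step 13: reserve R9 A 7 -> on_hand[A=53 B=59] avail[A=32 B=50] open={R5,R6,R7,R8,R9}
Step 14: cancel R9 -> on_hand[A=53 B=59] avail[A=39 B=50] open={R5,R6,R7,R8}
Open reservations: ['R5', 'R6', 'R7', 'R8'] -> 4

Answer: 4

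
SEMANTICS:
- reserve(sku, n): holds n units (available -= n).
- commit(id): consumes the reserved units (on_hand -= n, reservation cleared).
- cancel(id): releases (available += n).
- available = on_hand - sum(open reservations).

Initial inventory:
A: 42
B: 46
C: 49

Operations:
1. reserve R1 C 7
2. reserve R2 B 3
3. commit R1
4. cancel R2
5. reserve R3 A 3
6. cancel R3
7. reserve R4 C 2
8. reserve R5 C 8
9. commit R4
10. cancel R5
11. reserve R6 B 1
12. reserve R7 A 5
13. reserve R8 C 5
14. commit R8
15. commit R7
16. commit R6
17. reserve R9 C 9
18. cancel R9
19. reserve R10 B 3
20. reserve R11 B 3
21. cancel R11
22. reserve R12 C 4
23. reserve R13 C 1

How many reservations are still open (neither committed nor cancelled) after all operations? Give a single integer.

Answer: 3

Derivation:
Step 1: reserve R1 C 7 -> on_hand[A=42 B=46 C=49] avail[A=42 B=46 C=42] open={R1}
Step 2: reserve R2 B 3 -> on_hand[A=42 B=46 C=49] avail[A=42 B=43 C=42] open={R1,R2}
Step 3: commit R1 -> on_hand[A=42 B=46 C=42] avail[A=42 B=43 C=42] open={R2}
Step 4: cancel R2 -> on_hand[A=42 B=46 C=42] avail[A=42 B=46 C=42] open={}
Step 5: reserve R3 A 3 -> on_hand[A=42 B=46 C=42] avail[A=39 B=46 C=42] open={R3}
Step 6: cancel R3 -> on_hand[A=42 B=46 C=42] avail[A=42 B=46 C=42] open={}
Step 7: reserve R4 C 2 -> on_hand[A=42 B=46 C=42] avail[A=42 B=46 C=40] open={R4}
Step 8: reserve R5 C 8 -> on_hand[A=42 B=46 C=42] avail[A=42 B=46 C=32] open={R4,R5}
Step 9: commit R4 -> on_hand[A=42 B=46 C=40] avail[A=42 B=46 C=32] open={R5}
Step 10: cancel R5 -> on_hand[A=42 B=46 C=40] avail[A=42 B=46 C=40] open={}
Step 11: reserve R6 B 1 -> on_hand[A=42 B=46 C=40] avail[A=42 B=45 C=40] open={R6}
Step 12: reserve R7 A 5 -> on_hand[A=42 B=46 C=40] avail[A=37 B=45 C=40] open={R6,R7}
Step 13: reserve R8 C 5 -> on_hand[A=42 B=46 C=40] avail[A=37 B=45 C=35] open={R6,R7,R8}
Step 14: commit R8 -> on_hand[A=42 B=46 C=35] avail[A=37 B=45 C=35] open={R6,R7}
Step 15: commit R7 -> on_hand[A=37 B=46 C=35] avail[A=37 B=45 C=35] open={R6}
Step 16: commit R6 -> on_hand[A=37 B=45 C=35] avail[A=37 B=45 C=35] open={}
Step 17: reserve R9 C 9 -> on_hand[A=37 B=45 C=35] avail[A=37 B=45 C=26] open={R9}
Step 18: cancel R9 -> on_hand[A=37 B=45 C=35] avail[A=37 B=45 C=35] open={}
Step 19: reserve R10 B 3 -> on_hand[A=37 B=45 C=35] avail[A=37 B=42 C=35] open={R10}
Step 20: reserve R11 B 3 -> on_hand[A=37 B=45 C=35] avail[A=37 B=39 C=35] open={R10,R11}
Step 21: cancel R11 -> on_hand[A=37 B=45 C=35] avail[A=37 B=42 C=35] open={R10}
Step 22: reserve R12 C 4 -> on_hand[A=37 B=45 C=35] avail[A=37 B=42 C=31] open={R10,R12}
Step 23: reserve R13 C 1 -> on_hand[A=37 B=45 C=35] avail[A=37 B=42 C=30] open={R10,R12,R13}
Open reservations: ['R10', 'R12', 'R13'] -> 3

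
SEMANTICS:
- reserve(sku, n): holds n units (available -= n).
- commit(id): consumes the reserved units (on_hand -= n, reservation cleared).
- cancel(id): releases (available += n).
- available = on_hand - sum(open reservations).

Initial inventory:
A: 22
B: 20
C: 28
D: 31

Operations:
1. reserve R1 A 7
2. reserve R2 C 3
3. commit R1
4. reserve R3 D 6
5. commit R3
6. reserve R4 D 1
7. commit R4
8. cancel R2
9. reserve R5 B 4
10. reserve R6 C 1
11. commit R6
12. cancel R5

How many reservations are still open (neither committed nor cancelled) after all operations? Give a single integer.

Step 1: reserve R1 A 7 -> on_hand[A=22 B=20 C=28 D=31] avail[A=15 B=20 C=28 D=31] open={R1}
Step 2: reserve R2 C 3 -> on_hand[A=22 B=20 C=28 D=31] avail[A=15 B=20 C=25 D=31] open={R1,R2}
Step 3: commit R1 -> on_hand[A=15 B=20 C=28 D=31] avail[A=15 B=20 C=25 D=31] open={R2}
Step 4: reserve R3 D 6 -> on_hand[A=15 B=20 C=28 D=31] avail[A=15 B=20 C=25 D=25] open={R2,R3}
Step 5: commit R3 -> on_hand[A=15 B=20 C=28 D=25] avail[A=15 B=20 C=25 D=25] open={R2}
Step 6: reserve R4 D 1 -> on_hand[A=15 B=20 C=28 D=25] avail[A=15 B=20 C=25 D=24] open={R2,R4}
Step 7: commit R4 -> on_hand[A=15 B=20 C=28 D=24] avail[A=15 B=20 C=25 D=24] open={R2}
Step 8: cancel R2 -> on_hand[A=15 B=20 C=28 D=24] avail[A=15 B=20 C=28 D=24] open={}
Step 9: reserve R5 B 4 -> on_hand[A=15 B=20 C=28 D=24] avail[A=15 B=16 C=28 D=24] open={R5}
Step 10: reserve R6 C 1 -> on_hand[A=15 B=20 C=28 D=24] avail[A=15 B=16 C=27 D=24] open={R5,R6}
Step 11: commit R6 -> on_hand[A=15 B=20 C=27 D=24] avail[A=15 B=16 C=27 D=24] open={R5}
Step 12: cancel R5 -> on_hand[A=15 B=20 C=27 D=24] avail[A=15 B=20 C=27 D=24] open={}
Open reservations: [] -> 0

Answer: 0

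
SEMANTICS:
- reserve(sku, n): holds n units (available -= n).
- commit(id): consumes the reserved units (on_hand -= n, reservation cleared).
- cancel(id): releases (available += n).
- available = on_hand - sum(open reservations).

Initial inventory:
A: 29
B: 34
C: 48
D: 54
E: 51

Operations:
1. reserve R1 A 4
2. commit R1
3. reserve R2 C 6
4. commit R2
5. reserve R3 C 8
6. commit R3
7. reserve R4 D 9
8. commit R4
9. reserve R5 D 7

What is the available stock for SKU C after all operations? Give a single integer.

Answer: 34

Derivation:
Step 1: reserve R1 A 4 -> on_hand[A=29 B=34 C=48 D=54 E=51] avail[A=25 B=34 C=48 D=54 E=51] open={R1}
Step 2: commit R1 -> on_hand[A=25 B=34 C=48 D=54 E=51] avail[A=25 B=34 C=48 D=54 E=51] open={}
Step 3: reserve R2 C 6 -> on_hand[A=25 B=34 C=48 D=54 E=51] avail[A=25 B=34 C=42 D=54 E=51] open={R2}
Step 4: commit R2 -> on_hand[A=25 B=34 C=42 D=54 E=51] avail[A=25 B=34 C=42 D=54 E=51] open={}
Step 5: reserve R3 C 8 -> on_hand[A=25 B=34 C=42 D=54 E=51] avail[A=25 B=34 C=34 D=54 E=51] open={R3}
Step 6: commit R3 -> on_hand[A=25 B=34 C=34 D=54 E=51] avail[A=25 B=34 C=34 D=54 E=51] open={}
Step 7: reserve R4 D 9 -> on_hand[A=25 B=34 C=34 D=54 E=51] avail[A=25 B=34 C=34 D=45 E=51] open={R4}
Step 8: commit R4 -> on_hand[A=25 B=34 C=34 D=45 E=51] avail[A=25 B=34 C=34 D=45 E=51] open={}
Step 9: reserve R5 D 7 -> on_hand[A=25 B=34 C=34 D=45 E=51] avail[A=25 B=34 C=34 D=38 E=51] open={R5}
Final available[C] = 34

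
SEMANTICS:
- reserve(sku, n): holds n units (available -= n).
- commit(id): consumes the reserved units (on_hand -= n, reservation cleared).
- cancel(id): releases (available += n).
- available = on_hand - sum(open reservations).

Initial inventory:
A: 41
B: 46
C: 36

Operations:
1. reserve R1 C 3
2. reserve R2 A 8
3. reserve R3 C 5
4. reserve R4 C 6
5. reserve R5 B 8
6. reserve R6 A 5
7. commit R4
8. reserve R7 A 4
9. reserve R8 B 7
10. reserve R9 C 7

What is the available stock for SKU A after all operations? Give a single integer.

Answer: 24

Derivation:
Step 1: reserve R1 C 3 -> on_hand[A=41 B=46 C=36] avail[A=41 B=46 C=33] open={R1}
Step 2: reserve R2 A 8 -> on_hand[A=41 B=46 C=36] avail[A=33 B=46 C=33] open={R1,R2}
Step 3: reserve R3 C 5 -> on_hand[A=41 B=46 C=36] avail[A=33 B=46 C=28] open={R1,R2,R3}
Step 4: reserve R4 C 6 -> on_hand[A=41 B=46 C=36] avail[A=33 B=46 C=22] open={R1,R2,R3,R4}
Step 5: reserve R5 B 8 -> on_hand[A=41 B=46 C=36] avail[A=33 B=38 C=22] open={R1,R2,R3,R4,R5}
Step 6: reserve R6 A 5 -> on_hand[A=41 B=46 C=36] avail[A=28 B=38 C=22] open={R1,R2,R3,R4,R5,R6}
Step 7: commit R4 -> on_hand[A=41 B=46 C=30] avail[A=28 B=38 C=22] open={R1,R2,R3,R5,R6}
Step 8: reserve R7 A 4 -> on_hand[A=41 B=46 C=30] avail[A=24 B=38 C=22] open={R1,R2,R3,R5,R6,R7}
Step 9: reserve R8 B 7 -> on_hand[A=41 B=46 C=30] avail[A=24 B=31 C=22] open={R1,R2,R3,R5,R6,R7,R8}
Step 10: reserve R9 C 7 -> on_hand[A=41 B=46 C=30] avail[A=24 B=31 C=15] open={R1,R2,R3,R5,R6,R7,R8,R9}
Final available[A] = 24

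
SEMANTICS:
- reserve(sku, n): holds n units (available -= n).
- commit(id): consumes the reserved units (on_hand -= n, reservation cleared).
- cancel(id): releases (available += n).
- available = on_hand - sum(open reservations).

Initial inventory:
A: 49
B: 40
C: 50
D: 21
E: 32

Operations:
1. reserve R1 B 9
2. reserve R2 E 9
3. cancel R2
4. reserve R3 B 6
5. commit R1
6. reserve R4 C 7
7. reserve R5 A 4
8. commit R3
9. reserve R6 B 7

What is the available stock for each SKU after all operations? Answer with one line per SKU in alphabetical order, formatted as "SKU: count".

Answer: A: 45
B: 18
C: 43
D: 21
E: 32

Derivation:
Step 1: reserve R1 B 9 -> on_hand[A=49 B=40 C=50 D=21 E=32] avail[A=49 B=31 C=50 D=21 E=32] open={R1}
Step 2: reserve R2 E 9 -> on_hand[A=49 B=40 C=50 D=21 E=32] avail[A=49 B=31 C=50 D=21 E=23] open={R1,R2}
Step 3: cancel R2 -> on_hand[A=49 B=40 C=50 D=21 E=32] avail[A=49 B=31 C=50 D=21 E=32] open={R1}
Step 4: reserve R3 B 6 -> on_hand[A=49 B=40 C=50 D=21 E=32] avail[A=49 B=25 C=50 D=21 E=32] open={R1,R3}
Step 5: commit R1 -> on_hand[A=49 B=31 C=50 D=21 E=32] avail[A=49 B=25 C=50 D=21 E=32] open={R3}
Step 6: reserve R4 C 7 -> on_hand[A=49 B=31 C=50 D=21 E=32] avail[A=49 B=25 C=43 D=21 E=32] open={R3,R4}
Step 7: reserve R5 A 4 -> on_hand[A=49 B=31 C=50 D=21 E=32] avail[A=45 B=25 C=43 D=21 E=32] open={R3,R4,R5}
Step 8: commit R3 -> on_hand[A=49 B=25 C=50 D=21 E=32] avail[A=45 B=25 C=43 D=21 E=32] open={R4,R5}
Step 9: reserve R6 B 7 -> on_hand[A=49 B=25 C=50 D=21 E=32] avail[A=45 B=18 C=43 D=21 E=32] open={R4,R5,R6}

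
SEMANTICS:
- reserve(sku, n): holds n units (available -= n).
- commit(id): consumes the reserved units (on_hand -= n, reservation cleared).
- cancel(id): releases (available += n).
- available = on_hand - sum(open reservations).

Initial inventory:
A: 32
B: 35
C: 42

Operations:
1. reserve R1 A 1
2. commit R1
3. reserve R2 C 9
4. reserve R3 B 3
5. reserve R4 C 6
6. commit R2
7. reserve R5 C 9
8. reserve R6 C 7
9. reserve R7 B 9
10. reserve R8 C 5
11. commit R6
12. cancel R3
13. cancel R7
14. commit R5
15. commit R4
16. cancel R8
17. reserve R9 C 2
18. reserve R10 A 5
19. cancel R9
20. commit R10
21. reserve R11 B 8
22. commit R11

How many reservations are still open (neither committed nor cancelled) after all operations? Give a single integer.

Answer: 0

Derivation:
Step 1: reserve R1 A 1 -> on_hand[A=32 B=35 C=42] avail[A=31 B=35 C=42] open={R1}
Step 2: commit R1 -> on_hand[A=31 B=35 C=42] avail[A=31 B=35 C=42] open={}
Step 3: reserve R2 C 9 -> on_hand[A=31 B=35 C=42] avail[A=31 B=35 C=33] open={R2}
Step 4: reserve R3 B 3 -> on_hand[A=31 B=35 C=42] avail[A=31 B=32 C=33] open={R2,R3}
Step 5: reserve R4 C 6 -> on_hand[A=31 B=35 C=42] avail[A=31 B=32 C=27] open={R2,R3,R4}
Step 6: commit R2 -> on_hand[A=31 B=35 C=33] avail[A=31 B=32 C=27] open={R3,R4}
Step 7: reserve R5 C 9 -> on_hand[A=31 B=35 C=33] avail[A=31 B=32 C=18] open={R3,R4,R5}
Step 8: reserve R6 C 7 -> on_hand[A=31 B=35 C=33] avail[A=31 B=32 C=11] open={R3,R4,R5,R6}
Step 9: reserve R7 B 9 -> on_hand[A=31 B=35 C=33] avail[A=31 B=23 C=11] open={R3,R4,R5,R6,R7}
Step 10: reserve R8 C 5 -> on_hand[A=31 B=35 C=33] avail[A=31 B=23 C=6] open={R3,R4,R5,R6,R7,R8}
Step 11: commit R6 -> on_hand[A=31 B=35 C=26] avail[A=31 B=23 C=6] open={R3,R4,R5,R7,R8}
Step 12: cancel R3 -> on_hand[A=31 B=35 C=26] avail[A=31 B=26 C=6] open={R4,R5,R7,R8}
Step 13: cancel R7 -> on_hand[A=31 B=35 C=26] avail[A=31 B=35 C=6] open={R4,R5,R8}
Step 14: commit R5 -> on_hand[A=31 B=35 C=17] avail[A=31 B=35 C=6] open={R4,R8}
Step 15: commit R4 -> on_hand[A=31 B=35 C=11] avail[A=31 B=35 C=6] open={R8}
Step 16: cancel R8 -> on_hand[A=31 B=35 C=11] avail[A=31 B=35 C=11] open={}
Step 17: reserve R9 C 2 -> on_hand[A=31 B=35 C=11] avail[A=31 B=35 C=9] open={R9}
Step 18: reserve R10 A 5 -> on_hand[A=31 B=35 C=11] avail[A=26 B=35 C=9] open={R10,R9}
Step 19: cancel R9 -> on_hand[A=31 B=35 C=11] avail[A=26 B=35 C=11] open={R10}
Step 20: commit R10 -> on_hand[A=26 B=35 C=11] avail[A=26 B=35 C=11] open={}
Step 21: reserve R11 B 8 -> on_hand[A=26 B=35 C=11] avail[A=26 B=27 C=11] open={R11}
Step 22: commit R11 -> on_hand[A=26 B=27 C=11] avail[A=26 B=27 C=11] open={}
Open reservations: [] -> 0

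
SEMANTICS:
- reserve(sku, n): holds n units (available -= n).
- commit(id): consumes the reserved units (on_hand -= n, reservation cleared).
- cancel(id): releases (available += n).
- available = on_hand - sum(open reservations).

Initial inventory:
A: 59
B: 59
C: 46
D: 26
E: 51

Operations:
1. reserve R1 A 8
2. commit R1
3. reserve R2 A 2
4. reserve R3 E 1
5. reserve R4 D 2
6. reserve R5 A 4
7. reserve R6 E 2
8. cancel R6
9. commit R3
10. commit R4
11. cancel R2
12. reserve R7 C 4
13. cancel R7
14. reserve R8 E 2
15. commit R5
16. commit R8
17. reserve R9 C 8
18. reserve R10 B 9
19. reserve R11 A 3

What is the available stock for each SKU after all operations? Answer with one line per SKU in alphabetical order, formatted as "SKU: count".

Answer: A: 44
B: 50
C: 38
D: 24
E: 48

Derivation:
Step 1: reserve R1 A 8 -> on_hand[A=59 B=59 C=46 D=26 E=51] avail[A=51 B=59 C=46 D=26 E=51] open={R1}
Step 2: commit R1 -> on_hand[A=51 B=59 C=46 D=26 E=51] avail[A=51 B=59 C=46 D=26 E=51] open={}
Step 3: reserve R2 A 2 -> on_hand[A=51 B=59 C=46 D=26 E=51] avail[A=49 B=59 C=46 D=26 E=51] open={R2}
Step 4: reserve R3 E 1 -> on_hand[A=51 B=59 C=46 D=26 E=51] avail[A=49 B=59 C=46 D=26 E=50] open={R2,R3}
Step 5: reserve R4 D 2 -> on_hand[A=51 B=59 C=46 D=26 E=51] avail[A=49 B=59 C=46 D=24 E=50] open={R2,R3,R4}
Step 6: reserve R5 A 4 -> on_hand[A=51 B=59 C=46 D=26 E=51] avail[A=45 B=59 C=46 D=24 E=50] open={R2,R3,R4,R5}
Step 7: reserve R6 E 2 -> on_hand[A=51 B=59 C=46 D=26 E=51] avail[A=45 B=59 C=46 D=24 E=48] open={R2,R3,R4,R5,R6}
Step 8: cancel R6 -> on_hand[A=51 B=59 C=46 D=26 E=51] avail[A=45 B=59 C=46 D=24 E=50] open={R2,R3,R4,R5}
Step 9: commit R3 -> on_hand[A=51 B=59 C=46 D=26 E=50] avail[A=45 B=59 C=46 D=24 E=50] open={R2,R4,R5}
Step 10: commit R4 -> on_hand[A=51 B=59 C=46 D=24 E=50] avail[A=45 B=59 C=46 D=24 E=50] open={R2,R5}
Step 11: cancel R2 -> on_hand[A=51 B=59 C=46 D=24 E=50] avail[A=47 B=59 C=46 D=24 E=50] open={R5}
Step 12: reserve R7 C 4 -> on_hand[A=51 B=59 C=46 D=24 E=50] avail[A=47 B=59 C=42 D=24 E=50] open={R5,R7}
Step 13: cancel R7 -> on_hand[A=51 B=59 C=46 D=24 E=50] avail[A=47 B=59 C=46 D=24 E=50] open={R5}
Step 14: reserve R8 E 2 -> on_hand[A=51 B=59 C=46 D=24 E=50] avail[A=47 B=59 C=46 D=24 E=48] open={R5,R8}
Step 15: commit R5 -> on_hand[A=47 B=59 C=46 D=24 E=50] avail[A=47 B=59 C=46 D=24 E=48] open={R8}
Step 16: commit R8 -> on_hand[A=47 B=59 C=46 D=24 E=48] avail[A=47 B=59 C=46 D=24 E=48] open={}
Step 17: reserve R9 C 8 -> on_hand[A=47 B=59 C=46 D=24 E=48] avail[A=47 B=59 C=38 D=24 E=48] open={R9}
Step 18: reserve R10 B 9 -> on_hand[A=47 B=59 C=46 D=24 E=48] avail[A=47 B=50 C=38 D=24 E=48] open={R10,R9}
Step 19: reserve R11 A 3 -> on_hand[A=47 B=59 C=46 D=24 E=48] avail[A=44 B=50 C=38 D=24 E=48] open={R10,R11,R9}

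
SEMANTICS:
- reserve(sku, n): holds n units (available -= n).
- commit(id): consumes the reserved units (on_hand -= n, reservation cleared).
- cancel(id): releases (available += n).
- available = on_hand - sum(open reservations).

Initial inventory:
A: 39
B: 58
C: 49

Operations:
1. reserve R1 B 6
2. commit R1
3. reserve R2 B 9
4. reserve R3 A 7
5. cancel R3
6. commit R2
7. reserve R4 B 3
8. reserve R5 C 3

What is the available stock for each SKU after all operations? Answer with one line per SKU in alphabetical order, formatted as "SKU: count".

Answer: A: 39
B: 40
C: 46

Derivation:
Step 1: reserve R1 B 6 -> on_hand[A=39 B=58 C=49] avail[A=39 B=52 C=49] open={R1}
Step 2: commit R1 -> on_hand[A=39 B=52 C=49] avail[A=39 B=52 C=49] open={}
Step 3: reserve R2 B 9 -> on_hand[A=39 B=52 C=49] avail[A=39 B=43 C=49] open={R2}
Step 4: reserve R3 A 7 -> on_hand[A=39 B=52 C=49] avail[A=32 B=43 C=49] open={R2,R3}
Step 5: cancel R3 -> on_hand[A=39 B=52 C=49] avail[A=39 B=43 C=49] open={R2}
Step 6: commit R2 -> on_hand[A=39 B=43 C=49] avail[A=39 B=43 C=49] open={}
Step 7: reserve R4 B 3 -> on_hand[A=39 B=43 C=49] avail[A=39 B=40 C=49] open={R4}
Step 8: reserve R5 C 3 -> on_hand[A=39 B=43 C=49] avail[A=39 B=40 C=46] open={R4,R5}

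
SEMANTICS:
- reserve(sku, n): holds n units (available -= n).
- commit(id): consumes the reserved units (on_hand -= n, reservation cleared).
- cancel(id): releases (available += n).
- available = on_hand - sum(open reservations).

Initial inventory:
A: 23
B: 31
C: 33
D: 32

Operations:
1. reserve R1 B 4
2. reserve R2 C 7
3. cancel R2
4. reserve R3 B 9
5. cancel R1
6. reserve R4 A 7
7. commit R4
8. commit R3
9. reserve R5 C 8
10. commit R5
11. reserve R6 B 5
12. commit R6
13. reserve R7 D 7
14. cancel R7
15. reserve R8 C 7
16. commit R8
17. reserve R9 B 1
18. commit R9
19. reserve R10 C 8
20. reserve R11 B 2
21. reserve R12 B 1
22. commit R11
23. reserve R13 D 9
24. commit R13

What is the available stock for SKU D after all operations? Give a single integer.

Step 1: reserve R1 B 4 -> on_hand[A=23 B=31 C=33 D=32] avail[A=23 B=27 C=33 D=32] open={R1}
Step 2: reserve R2 C 7 -> on_hand[A=23 B=31 C=33 D=32] avail[A=23 B=27 C=26 D=32] open={R1,R2}
Step 3: cancel R2 -> on_hand[A=23 B=31 C=33 D=32] avail[A=23 B=27 C=33 D=32] open={R1}
Step 4: reserve R3 B 9 -> on_hand[A=23 B=31 C=33 D=32] avail[A=23 B=18 C=33 D=32] open={R1,R3}
Step 5: cancel R1 -> on_hand[A=23 B=31 C=33 D=32] avail[A=23 B=22 C=33 D=32] open={R3}
Step 6: reserve R4 A 7 -> on_hand[A=23 B=31 C=33 D=32] avail[A=16 B=22 C=33 D=32] open={R3,R4}
Step 7: commit R4 -> on_hand[A=16 B=31 C=33 D=32] avail[A=16 B=22 C=33 D=32] open={R3}
Step 8: commit R3 -> on_hand[A=16 B=22 C=33 D=32] avail[A=16 B=22 C=33 D=32] open={}
Step 9: reserve R5 C 8 -> on_hand[A=16 B=22 C=33 D=32] avail[A=16 B=22 C=25 D=32] open={R5}
Step 10: commit R5 -> on_hand[A=16 B=22 C=25 D=32] avail[A=16 B=22 C=25 D=32] open={}
Step 11: reserve R6 B 5 -> on_hand[A=16 B=22 C=25 D=32] avail[A=16 B=17 C=25 D=32] open={R6}
Step 12: commit R6 -> on_hand[A=16 B=17 C=25 D=32] avail[A=16 B=17 C=25 D=32] open={}
Step 13: reserve R7 D 7 -> on_hand[A=16 B=17 C=25 D=32] avail[A=16 B=17 C=25 D=25] open={R7}
Step 14: cancel R7 -> on_hand[A=16 B=17 C=25 D=32] avail[A=16 B=17 C=25 D=32] open={}
Step 15: reserve R8 C 7 -> on_hand[A=16 B=17 C=25 D=32] avail[A=16 B=17 C=18 D=32] open={R8}
Step 16: commit R8 -> on_hand[A=16 B=17 C=18 D=32] avail[A=16 B=17 C=18 D=32] open={}
Step 17: reserve R9 B 1 -> on_hand[A=16 B=17 C=18 D=32] avail[A=16 B=16 C=18 D=32] open={R9}
Step 18: commit R9 -> on_hand[A=16 B=16 C=18 D=32] avail[A=16 B=16 C=18 D=32] open={}
Step 19: reserve R10 C 8 -> on_hand[A=16 B=16 C=18 D=32] avail[A=16 B=16 C=10 D=32] open={R10}
Step 20: reserve R11 B 2 -> on_hand[A=16 B=16 C=18 D=32] avail[A=16 B=14 C=10 D=32] open={R10,R11}
Step 21: reserve R12 B 1 -> on_hand[A=16 B=16 C=18 D=32] avail[A=16 B=13 C=10 D=32] open={R10,R11,R12}
Step 22: commit R11 -> on_hand[A=16 B=14 C=18 D=32] avail[A=16 B=13 C=10 D=32] open={R10,R12}
Step 23: reserve R13 D 9 -> on_hand[A=16 B=14 C=18 D=32] avail[A=16 B=13 C=10 D=23] open={R10,R12,R13}
Step 24: commit R13 -> on_hand[A=16 B=14 C=18 D=23] avail[A=16 B=13 C=10 D=23] open={R10,R12}
Final available[D] = 23

Answer: 23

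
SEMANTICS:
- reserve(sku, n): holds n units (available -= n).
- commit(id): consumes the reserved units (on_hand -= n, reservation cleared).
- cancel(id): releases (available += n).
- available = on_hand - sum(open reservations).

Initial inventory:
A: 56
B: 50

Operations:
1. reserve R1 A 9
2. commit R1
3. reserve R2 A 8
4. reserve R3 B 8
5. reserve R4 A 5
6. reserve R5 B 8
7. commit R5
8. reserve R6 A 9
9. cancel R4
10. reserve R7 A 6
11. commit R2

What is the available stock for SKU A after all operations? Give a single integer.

Step 1: reserve R1 A 9 -> on_hand[A=56 B=50] avail[A=47 B=50] open={R1}
Step 2: commit R1 -> on_hand[A=47 B=50] avail[A=47 B=50] open={}
Step 3: reserve R2 A 8 -> on_hand[A=47 B=50] avail[A=39 B=50] open={R2}
Step 4: reserve R3 B 8 -> on_hand[A=47 B=50] avail[A=39 B=42] open={R2,R3}
Step 5: reserve R4 A 5 -> on_hand[A=47 B=50] avail[A=34 B=42] open={R2,R3,R4}
Step 6: reserve R5 B 8 -> on_hand[A=47 B=50] avail[A=34 B=34] open={R2,R3,R4,R5}
Step 7: commit R5 -> on_hand[A=47 B=42] avail[A=34 B=34] open={R2,R3,R4}
Step 8: reserve R6 A 9 -> on_hand[A=47 B=42] avail[A=25 B=34] open={R2,R3,R4,R6}
Step 9: cancel R4 -> on_hand[A=47 B=42] avail[A=30 B=34] open={R2,R3,R6}
Step 10: reserve R7 A 6 -> on_hand[A=47 B=42] avail[A=24 B=34] open={R2,R3,R6,R7}
Step 11: commit R2 -> on_hand[A=39 B=42] avail[A=24 B=34] open={R3,R6,R7}
Final available[A] = 24

Answer: 24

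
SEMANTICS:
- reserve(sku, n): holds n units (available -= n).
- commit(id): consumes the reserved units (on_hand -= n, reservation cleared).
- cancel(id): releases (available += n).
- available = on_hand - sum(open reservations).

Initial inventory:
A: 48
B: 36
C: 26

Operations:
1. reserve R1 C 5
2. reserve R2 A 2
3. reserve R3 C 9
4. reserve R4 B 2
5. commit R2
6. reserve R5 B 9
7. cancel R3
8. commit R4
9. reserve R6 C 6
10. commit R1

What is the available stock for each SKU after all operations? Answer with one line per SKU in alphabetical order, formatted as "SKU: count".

Step 1: reserve R1 C 5 -> on_hand[A=48 B=36 C=26] avail[A=48 B=36 C=21] open={R1}
Step 2: reserve R2 A 2 -> on_hand[A=48 B=36 C=26] avail[A=46 B=36 C=21] open={R1,R2}
Step 3: reserve R3 C 9 -> on_hand[A=48 B=36 C=26] avail[A=46 B=36 C=12] open={R1,R2,R3}
Step 4: reserve R4 B 2 -> on_hand[A=48 B=36 C=26] avail[A=46 B=34 C=12] open={R1,R2,R3,R4}
Step 5: commit R2 -> on_hand[A=46 B=36 C=26] avail[A=46 B=34 C=12] open={R1,R3,R4}
Step 6: reserve R5 B 9 -> on_hand[A=46 B=36 C=26] avail[A=46 B=25 C=12] open={R1,R3,R4,R5}
Step 7: cancel R3 -> on_hand[A=46 B=36 C=26] avail[A=46 B=25 C=21] open={R1,R4,R5}
Step 8: commit R4 -> on_hand[A=46 B=34 C=26] avail[A=46 B=25 C=21] open={R1,R5}
Step 9: reserve R6 C 6 -> on_hand[A=46 B=34 C=26] avail[A=46 B=25 C=15] open={R1,R5,R6}
Step 10: commit R1 -> on_hand[A=46 B=34 C=21] avail[A=46 B=25 C=15] open={R5,R6}

Answer: A: 46
B: 25
C: 15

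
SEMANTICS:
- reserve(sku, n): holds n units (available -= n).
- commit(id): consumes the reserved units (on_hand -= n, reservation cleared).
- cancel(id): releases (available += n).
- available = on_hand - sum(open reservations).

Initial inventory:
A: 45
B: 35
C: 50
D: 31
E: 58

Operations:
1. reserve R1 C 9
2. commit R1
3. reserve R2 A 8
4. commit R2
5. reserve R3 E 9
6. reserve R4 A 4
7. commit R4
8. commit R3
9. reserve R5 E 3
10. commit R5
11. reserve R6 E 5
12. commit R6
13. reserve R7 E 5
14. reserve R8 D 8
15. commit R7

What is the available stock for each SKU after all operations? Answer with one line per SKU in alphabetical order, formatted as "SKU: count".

Step 1: reserve R1 C 9 -> on_hand[A=45 B=35 C=50 D=31 E=58] avail[A=45 B=35 C=41 D=31 E=58] open={R1}
Step 2: commit R1 -> on_hand[A=45 B=35 C=41 D=31 E=58] avail[A=45 B=35 C=41 D=31 E=58] open={}
Step 3: reserve R2 A 8 -> on_hand[A=45 B=35 C=41 D=31 E=58] avail[A=37 B=35 C=41 D=31 E=58] open={R2}
Step 4: commit R2 -> on_hand[A=37 B=35 C=41 D=31 E=58] avail[A=37 B=35 C=41 D=31 E=58] open={}
Step 5: reserve R3 E 9 -> on_hand[A=37 B=35 C=41 D=31 E=58] avail[A=37 B=35 C=41 D=31 E=49] open={R3}
Step 6: reserve R4 A 4 -> on_hand[A=37 B=35 C=41 D=31 E=58] avail[A=33 B=35 C=41 D=31 E=49] open={R3,R4}
Step 7: commit R4 -> on_hand[A=33 B=35 C=41 D=31 E=58] avail[A=33 B=35 C=41 D=31 E=49] open={R3}
Step 8: commit R3 -> on_hand[A=33 B=35 C=41 D=31 E=49] avail[A=33 B=35 C=41 D=31 E=49] open={}
Step 9: reserve R5 E 3 -> on_hand[A=33 B=35 C=41 D=31 E=49] avail[A=33 B=35 C=41 D=31 E=46] open={R5}
Step 10: commit R5 -> on_hand[A=33 B=35 C=41 D=31 E=46] avail[A=33 B=35 C=41 D=31 E=46] open={}
Step 11: reserve R6 E 5 -> on_hand[A=33 B=35 C=41 D=31 E=46] avail[A=33 B=35 C=41 D=31 E=41] open={R6}
Step 12: commit R6 -> on_hand[A=33 B=35 C=41 D=31 E=41] avail[A=33 B=35 C=41 D=31 E=41] open={}
Step 13: reserve R7 E 5 -> on_hand[A=33 B=35 C=41 D=31 E=41] avail[A=33 B=35 C=41 D=31 E=36] open={R7}
Step 14: reserve R8 D 8 -> on_hand[A=33 B=35 C=41 D=31 E=41] avail[A=33 B=35 C=41 D=23 E=36] open={R7,R8}
Step 15: commit R7 -> on_hand[A=33 B=35 C=41 D=31 E=36] avail[A=33 B=35 C=41 D=23 E=36] open={R8}

Answer: A: 33
B: 35
C: 41
D: 23
E: 36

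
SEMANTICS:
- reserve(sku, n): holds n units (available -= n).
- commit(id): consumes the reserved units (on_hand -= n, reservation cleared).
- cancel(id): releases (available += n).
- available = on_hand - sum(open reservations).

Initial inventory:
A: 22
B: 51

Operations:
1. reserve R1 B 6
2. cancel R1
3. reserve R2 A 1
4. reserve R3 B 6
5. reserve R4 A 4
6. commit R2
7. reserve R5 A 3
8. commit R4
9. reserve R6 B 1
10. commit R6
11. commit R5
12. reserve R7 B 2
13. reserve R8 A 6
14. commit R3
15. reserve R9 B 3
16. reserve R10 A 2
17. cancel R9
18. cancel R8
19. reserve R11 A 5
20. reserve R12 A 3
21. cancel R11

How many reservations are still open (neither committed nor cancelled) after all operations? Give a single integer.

Step 1: reserve R1 B 6 -> on_hand[A=22 B=51] avail[A=22 B=45] open={R1}
Step 2: cancel R1 -> on_hand[A=22 B=51] avail[A=22 B=51] open={}
Step 3: reserve R2 A 1 -> on_hand[A=22 B=51] avail[A=21 B=51] open={R2}
Step 4: reserve R3 B 6 -> on_hand[A=22 B=51] avail[A=21 B=45] open={R2,R3}
Step 5: reserve R4 A 4 -> on_hand[A=22 B=51] avail[A=17 B=45] open={R2,R3,R4}
Step 6: commit R2 -> on_hand[A=21 B=51] avail[A=17 B=45] open={R3,R4}
Step 7: reserve R5 A 3 -> on_hand[A=21 B=51] avail[A=14 B=45] open={R3,R4,R5}
Step 8: commit R4 -> on_hand[A=17 B=51] avail[A=14 B=45] open={R3,R5}
Step 9: reserve R6 B 1 -> on_hand[A=17 B=51] avail[A=14 B=44] open={R3,R5,R6}
Step 10: commit R6 -> on_hand[A=17 B=50] avail[A=14 B=44] open={R3,R5}
Step 11: commit R5 -> on_hand[A=14 B=50] avail[A=14 B=44] open={R3}
Step 12: reserve R7 B 2 -> on_hand[A=14 B=50] avail[A=14 B=42] open={R3,R7}
Step 13: reserve R8 A 6 -> on_hand[A=14 B=50] avail[A=8 B=42] open={R3,R7,R8}
Step 14: commit R3 -> on_hand[A=14 B=44] avail[A=8 B=42] open={R7,R8}
Step 15: reserve R9 B 3 -> on_hand[A=14 B=44] avail[A=8 B=39] open={R7,R8,R9}
Step 16: reserve R10 A 2 -> on_hand[A=14 B=44] avail[A=6 B=39] open={R10,R7,R8,R9}
Step 17: cancel R9 -> on_hand[A=14 B=44] avail[A=6 B=42] open={R10,R7,R8}
Step 18: cancel R8 -> on_hand[A=14 B=44] avail[A=12 B=42] open={R10,R7}
Step 19: reserve R11 A 5 -> on_hand[A=14 B=44] avail[A=7 B=42] open={R10,R11,R7}
Step 20: reserve R12 A 3 -> on_hand[A=14 B=44] avail[A=4 B=42] open={R10,R11,R12,R7}
Step 21: cancel R11 -> on_hand[A=14 B=44] avail[A=9 B=42] open={R10,R12,R7}
Open reservations: ['R10', 'R12', 'R7'] -> 3

Answer: 3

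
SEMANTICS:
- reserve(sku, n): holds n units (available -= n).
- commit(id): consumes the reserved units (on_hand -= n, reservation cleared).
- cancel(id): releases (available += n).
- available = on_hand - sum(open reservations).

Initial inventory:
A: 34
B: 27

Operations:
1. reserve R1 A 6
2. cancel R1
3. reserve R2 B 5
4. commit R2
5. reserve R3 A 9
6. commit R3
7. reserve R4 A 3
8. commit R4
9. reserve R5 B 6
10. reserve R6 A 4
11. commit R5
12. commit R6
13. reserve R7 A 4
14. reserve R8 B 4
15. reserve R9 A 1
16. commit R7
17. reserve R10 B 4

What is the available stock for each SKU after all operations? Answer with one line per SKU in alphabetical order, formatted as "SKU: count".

Answer: A: 13
B: 8

Derivation:
Step 1: reserve R1 A 6 -> on_hand[A=34 B=27] avail[A=28 B=27] open={R1}
Step 2: cancel R1 -> on_hand[A=34 B=27] avail[A=34 B=27] open={}
Step 3: reserve R2 B 5 -> on_hand[A=34 B=27] avail[A=34 B=22] open={R2}
Step 4: commit R2 -> on_hand[A=34 B=22] avail[A=34 B=22] open={}
Step 5: reserve R3 A 9 -> on_hand[A=34 B=22] avail[A=25 B=22] open={R3}
Step 6: commit R3 -> on_hand[A=25 B=22] avail[A=25 B=22] open={}
Step 7: reserve R4 A 3 -> on_hand[A=25 B=22] avail[A=22 B=22] open={R4}
Step 8: commit R4 -> on_hand[A=22 B=22] avail[A=22 B=22] open={}
Step 9: reserve R5 B 6 -> on_hand[A=22 B=22] avail[A=22 B=16] open={R5}
Step 10: reserve R6 A 4 -> on_hand[A=22 B=22] avail[A=18 B=16] open={R5,R6}
Step 11: commit R5 -> on_hand[A=22 B=16] avail[A=18 B=16] open={R6}
Step 12: commit R6 -> on_hand[A=18 B=16] avail[A=18 B=16] open={}
Step 13: reserve R7 A 4 -> on_hand[A=18 B=16] avail[A=14 B=16] open={R7}
Step 14: reserve R8 B 4 -> on_hand[A=18 B=16] avail[A=14 B=12] open={R7,R8}
Step 15: reserve R9 A 1 -> on_hand[A=18 B=16] avail[A=13 B=12] open={R7,R8,R9}
Step 16: commit R7 -> on_hand[A=14 B=16] avail[A=13 B=12] open={R8,R9}
Step 17: reserve R10 B 4 -> on_hand[A=14 B=16] avail[A=13 B=8] open={R10,R8,R9}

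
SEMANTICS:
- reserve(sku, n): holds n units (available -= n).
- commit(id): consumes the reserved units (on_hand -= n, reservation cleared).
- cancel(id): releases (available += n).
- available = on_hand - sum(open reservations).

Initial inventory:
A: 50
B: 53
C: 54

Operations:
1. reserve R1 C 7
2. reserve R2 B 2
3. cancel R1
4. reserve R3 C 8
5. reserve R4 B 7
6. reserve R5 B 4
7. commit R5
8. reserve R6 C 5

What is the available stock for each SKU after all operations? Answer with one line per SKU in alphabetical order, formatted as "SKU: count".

Step 1: reserve R1 C 7 -> on_hand[A=50 B=53 C=54] avail[A=50 B=53 C=47] open={R1}
Step 2: reserve R2 B 2 -> on_hand[A=50 B=53 C=54] avail[A=50 B=51 C=47] open={R1,R2}
Step 3: cancel R1 -> on_hand[A=50 B=53 C=54] avail[A=50 B=51 C=54] open={R2}
Step 4: reserve R3 C 8 -> on_hand[A=50 B=53 C=54] avail[A=50 B=51 C=46] open={R2,R3}
Step 5: reserve R4 B 7 -> on_hand[A=50 B=53 C=54] avail[A=50 B=44 C=46] open={R2,R3,R4}
Step 6: reserve R5 B 4 -> on_hand[A=50 B=53 C=54] avail[A=50 B=40 C=46] open={R2,R3,R4,R5}
Step 7: commit R5 -> on_hand[A=50 B=49 C=54] avail[A=50 B=40 C=46] open={R2,R3,R4}
Step 8: reserve R6 C 5 -> on_hand[A=50 B=49 C=54] avail[A=50 B=40 C=41] open={R2,R3,R4,R6}

Answer: A: 50
B: 40
C: 41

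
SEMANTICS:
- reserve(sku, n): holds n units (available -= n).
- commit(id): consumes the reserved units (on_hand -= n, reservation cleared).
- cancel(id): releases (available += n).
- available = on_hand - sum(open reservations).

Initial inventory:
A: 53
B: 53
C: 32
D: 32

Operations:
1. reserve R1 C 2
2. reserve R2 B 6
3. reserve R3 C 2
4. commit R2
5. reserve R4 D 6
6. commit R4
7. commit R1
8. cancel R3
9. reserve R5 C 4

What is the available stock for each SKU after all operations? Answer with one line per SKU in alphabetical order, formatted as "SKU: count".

Step 1: reserve R1 C 2 -> on_hand[A=53 B=53 C=32 D=32] avail[A=53 B=53 C=30 D=32] open={R1}
Step 2: reserve R2 B 6 -> on_hand[A=53 B=53 C=32 D=32] avail[A=53 B=47 C=30 D=32] open={R1,R2}
Step 3: reserve R3 C 2 -> on_hand[A=53 B=53 C=32 D=32] avail[A=53 B=47 C=28 D=32] open={R1,R2,R3}
Step 4: commit R2 -> on_hand[A=53 B=47 C=32 D=32] avail[A=53 B=47 C=28 D=32] open={R1,R3}
Step 5: reserve R4 D 6 -> on_hand[A=53 B=47 C=32 D=32] avail[A=53 B=47 C=28 D=26] open={R1,R3,R4}
Step 6: commit R4 -> on_hand[A=53 B=47 C=32 D=26] avail[A=53 B=47 C=28 D=26] open={R1,R3}
Step 7: commit R1 -> on_hand[A=53 B=47 C=30 D=26] avail[A=53 B=47 C=28 D=26] open={R3}
Step 8: cancel R3 -> on_hand[A=53 B=47 C=30 D=26] avail[A=53 B=47 C=30 D=26] open={}
Step 9: reserve R5 C 4 -> on_hand[A=53 B=47 C=30 D=26] avail[A=53 B=47 C=26 D=26] open={R5}

Answer: A: 53
B: 47
C: 26
D: 26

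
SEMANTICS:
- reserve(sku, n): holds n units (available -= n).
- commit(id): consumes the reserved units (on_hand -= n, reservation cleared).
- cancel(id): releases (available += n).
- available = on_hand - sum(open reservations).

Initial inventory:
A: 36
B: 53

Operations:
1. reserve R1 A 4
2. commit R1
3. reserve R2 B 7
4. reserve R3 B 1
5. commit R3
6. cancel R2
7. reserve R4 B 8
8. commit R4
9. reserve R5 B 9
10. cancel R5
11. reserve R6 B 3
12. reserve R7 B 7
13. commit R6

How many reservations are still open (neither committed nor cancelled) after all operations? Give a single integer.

Answer: 1

Derivation:
Step 1: reserve R1 A 4 -> on_hand[A=36 B=53] avail[A=32 B=53] open={R1}
Step 2: commit R1 -> on_hand[A=32 B=53] avail[A=32 B=53] open={}
Step 3: reserve R2 B 7 -> on_hand[A=32 B=53] avail[A=32 B=46] open={R2}
Step 4: reserve R3 B 1 -> on_hand[A=32 B=53] avail[A=32 B=45] open={R2,R3}
Step 5: commit R3 -> on_hand[A=32 B=52] avail[A=32 B=45] open={R2}
Step 6: cancel R2 -> on_hand[A=32 B=52] avail[A=32 B=52] open={}
Step 7: reserve R4 B 8 -> on_hand[A=32 B=52] avail[A=32 B=44] open={R4}
Step 8: commit R4 -> on_hand[A=32 B=44] avail[A=32 B=44] open={}
Step 9: reserve R5 B 9 -> on_hand[A=32 B=44] avail[A=32 B=35] open={R5}
Step 10: cancel R5 -> on_hand[A=32 B=44] avail[A=32 B=44] open={}
Step 11: reserve R6 B 3 -> on_hand[A=32 B=44] avail[A=32 B=41] open={R6}
Step 12: reserve R7 B 7 -> on_hand[A=32 B=44] avail[A=32 B=34] open={R6,R7}
Step 13: commit R6 -> on_hand[A=32 B=41] avail[A=32 B=34] open={R7}
Open reservations: ['R7'] -> 1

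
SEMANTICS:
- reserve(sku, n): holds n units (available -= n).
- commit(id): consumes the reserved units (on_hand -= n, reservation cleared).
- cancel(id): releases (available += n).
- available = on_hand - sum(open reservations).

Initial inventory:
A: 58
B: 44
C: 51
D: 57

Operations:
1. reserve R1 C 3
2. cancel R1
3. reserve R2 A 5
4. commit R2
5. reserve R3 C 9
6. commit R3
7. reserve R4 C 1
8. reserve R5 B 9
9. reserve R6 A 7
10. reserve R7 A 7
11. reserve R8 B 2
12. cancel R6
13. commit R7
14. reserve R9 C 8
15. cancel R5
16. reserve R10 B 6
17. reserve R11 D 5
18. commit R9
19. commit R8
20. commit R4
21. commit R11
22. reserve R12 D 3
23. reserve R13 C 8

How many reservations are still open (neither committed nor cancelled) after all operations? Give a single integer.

Answer: 3

Derivation:
Step 1: reserve R1 C 3 -> on_hand[A=58 B=44 C=51 D=57] avail[A=58 B=44 C=48 D=57] open={R1}
Step 2: cancel R1 -> on_hand[A=58 B=44 C=51 D=57] avail[A=58 B=44 C=51 D=57] open={}
Step 3: reserve R2 A 5 -> on_hand[A=58 B=44 C=51 D=57] avail[A=53 B=44 C=51 D=57] open={R2}
Step 4: commit R2 -> on_hand[A=53 B=44 C=51 D=57] avail[A=53 B=44 C=51 D=57] open={}
Step 5: reserve R3 C 9 -> on_hand[A=53 B=44 C=51 D=57] avail[A=53 B=44 C=42 D=57] open={R3}
Step 6: commit R3 -> on_hand[A=53 B=44 C=42 D=57] avail[A=53 B=44 C=42 D=57] open={}
Step 7: reserve R4 C 1 -> on_hand[A=53 B=44 C=42 D=57] avail[A=53 B=44 C=41 D=57] open={R4}
Step 8: reserve R5 B 9 -> on_hand[A=53 B=44 C=42 D=57] avail[A=53 B=35 C=41 D=57] open={R4,R5}
Step 9: reserve R6 A 7 -> on_hand[A=53 B=44 C=42 D=57] avail[A=46 B=35 C=41 D=57] open={R4,R5,R6}
Step 10: reserve R7 A 7 -> on_hand[A=53 B=44 C=42 D=57] avail[A=39 B=35 C=41 D=57] open={R4,R5,R6,R7}
Step 11: reserve R8 B 2 -> on_hand[A=53 B=44 C=42 D=57] avail[A=39 B=33 C=41 D=57] open={R4,R5,R6,R7,R8}
Step 12: cancel R6 -> on_hand[A=53 B=44 C=42 D=57] avail[A=46 B=33 C=41 D=57] open={R4,R5,R7,R8}
Step 13: commit R7 -> on_hand[A=46 B=44 C=42 D=57] avail[A=46 B=33 C=41 D=57] open={R4,R5,R8}
Step 14: reserve R9 C 8 -> on_hand[A=46 B=44 C=42 D=57] avail[A=46 B=33 C=33 D=57] open={R4,R5,R8,R9}
Step 15: cancel R5 -> on_hand[A=46 B=44 C=42 D=57] avail[A=46 B=42 C=33 D=57] open={R4,R8,R9}
Step 16: reserve R10 B 6 -> on_hand[A=46 B=44 C=42 D=57] avail[A=46 B=36 C=33 D=57] open={R10,R4,R8,R9}
Step 17: reserve R11 D 5 -> on_hand[A=46 B=44 C=42 D=57] avail[A=46 B=36 C=33 D=52] open={R10,R11,R4,R8,R9}
Step 18: commit R9 -> on_hand[A=46 B=44 C=34 D=57] avail[A=46 B=36 C=33 D=52] open={R10,R11,R4,R8}
Step 19: commit R8 -> on_hand[A=46 B=42 C=34 D=57] avail[A=46 B=36 C=33 D=52] open={R10,R11,R4}
Step 20: commit R4 -> on_hand[A=46 B=42 C=33 D=57] avail[A=46 B=36 C=33 D=52] open={R10,R11}
Step 21: commit R11 -> on_hand[A=46 B=42 C=33 D=52] avail[A=46 B=36 C=33 D=52] open={R10}
Step 22: reserve R12 D 3 -> on_hand[A=46 B=42 C=33 D=52] avail[A=46 B=36 C=33 D=49] open={R10,R12}
Step 23: reserve R13 C 8 -> on_hand[A=46 B=42 C=33 D=52] avail[A=46 B=36 C=25 D=49] open={R10,R12,R13}
Open reservations: ['R10', 'R12', 'R13'] -> 3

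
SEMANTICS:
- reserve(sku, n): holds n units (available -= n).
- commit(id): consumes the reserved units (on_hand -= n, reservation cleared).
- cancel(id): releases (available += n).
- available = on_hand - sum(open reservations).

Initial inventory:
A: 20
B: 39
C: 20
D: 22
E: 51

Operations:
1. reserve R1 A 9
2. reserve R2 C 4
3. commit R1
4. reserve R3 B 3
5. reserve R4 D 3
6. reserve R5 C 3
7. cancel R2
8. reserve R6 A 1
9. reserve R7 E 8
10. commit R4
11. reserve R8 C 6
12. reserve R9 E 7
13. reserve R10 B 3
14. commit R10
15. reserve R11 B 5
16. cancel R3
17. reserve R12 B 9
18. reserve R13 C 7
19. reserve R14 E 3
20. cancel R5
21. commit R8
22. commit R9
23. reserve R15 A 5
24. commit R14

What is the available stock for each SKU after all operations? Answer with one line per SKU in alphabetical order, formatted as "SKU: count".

Step 1: reserve R1 A 9 -> on_hand[A=20 B=39 C=20 D=22 E=51] avail[A=11 B=39 C=20 D=22 E=51] open={R1}
Step 2: reserve R2 C 4 -> on_hand[A=20 B=39 C=20 D=22 E=51] avail[A=11 B=39 C=16 D=22 E=51] open={R1,R2}
Step 3: commit R1 -> on_hand[A=11 B=39 C=20 D=22 E=51] avail[A=11 B=39 C=16 D=22 E=51] open={R2}
Step 4: reserve R3 B 3 -> on_hand[A=11 B=39 C=20 D=22 E=51] avail[A=11 B=36 C=16 D=22 E=51] open={R2,R3}
Step 5: reserve R4 D 3 -> on_hand[A=11 B=39 C=20 D=22 E=51] avail[A=11 B=36 C=16 D=19 E=51] open={R2,R3,R4}
Step 6: reserve R5 C 3 -> on_hand[A=11 B=39 C=20 D=22 E=51] avail[A=11 B=36 C=13 D=19 E=51] open={R2,R3,R4,R5}
Step 7: cancel R2 -> on_hand[A=11 B=39 C=20 D=22 E=51] avail[A=11 B=36 C=17 D=19 E=51] open={R3,R4,R5}
Step 8: reserve R6 A 1 -> on_hand[A=11 B=39 C=20 D=22 E=51] avail[A=10 B=36 C=17 D=19 E=51] open={R3,R4,R5,R6}
Step 9: reserve R7 E 8 -> on_hand[A=11 B=39 C=20 D=22 E=51] avail[A=10 B=36 C=17 D=19 E=43] open={R3,R4,R5,R6,R7}
Step 10: commit R4 -> on_hand[A=11 B=39 C=20 D=19 E=51] avail[A=10 B=36 C=17 D=19 E=43] open={R3,R5,R6,R7}
Step 11: reserve R8 C 6 -> on_hand[A=11 B=39 C=20 D=19 E=51] avail[A=10 B=36 C=11 D=19 E=43] open={R3,R5,R6,R7,R8}
Step 12: reserve R9 E 7 -> on_hand[A=11 B=39 C=20 D=19 E=51] avail[A=10 B=36 C=11 D=19 E=36] open={R3,R5,R6,R7,R8,R9}
Step 13: reserve R10 B 3 -> on_hand[A=11 B=39 C=20 D=19 E=51] avail[A=10 B=33 C=11 D=19 E=36] open={R10,R3,R5,R6,R7,R8,R9}
Step 14: commit R10 -> on_hand[A=11 B=36 C=20 D=19 E=51] avail[A=10 B=33 C=11 D=19 E=36] open={R3,R5,R6,R7,R8,R9}
Step 15: reserve R11 B 5 -> on_hand[A=11 B=36 C=20 D=19 E=51] avail[A=10 B=28 C=11 D=19 E=36] open={R11,R3,R5,R6,R7,R8,R9}
Step 16: cancel R3 -> on_hand[A=11 B=36 C=20 D=19 E=51] avail[A=10 B=31 C=11 D=19 E=36] open={R11,R5,R6,R7,R8,R9}
Step 17: reserve R12 B 9 -> on_hand[A=11 B=36 C=20 D=19 E=51] avail[A=10 B=22 C=11 D=19 E=36] open={R11,R12,R5,R6,R7,R8,R9}
Step 18: reserve R13 C 7 -> on_hand[A=11 B=36 C=20 D=19 E=51] avail[A=10 B=22 C=4 D=19 E=36] open={R11,R12,R13,R5,R6,R7,R8,R9}
Step 19: reserve R14 E 3 -> on_hand[A=11 B=36 C=20 D=19 E=51] avail[A=10 B=22 C=4 D=19 E=33] open={R11,R12,R13,R14,R5,R6,R7,R8,R9}
Step 20: cancel R5 -> on_hand[A=11 B=36 C=20 D=19 E=51] avail[A=10 B=22 C=7 D=19 E=33] open={R11,R12,R13,R14,R6,R7,R8,R9}
Step 21: commit R8 -> on_hand[A=11 B=36 C=14 D=19 E=51] avail[A=10 B=22 C=7 D=19 E=33] open={R11,R12,R13,R14,R6,R7,R9}
Step 22: commit R9 -> on_hand[A=11 B=36 C=14 D=19 E=44] avail[A=10 B=22 C=7 D=19 E=33] open={R11,R12,R13,R14,R6,R7}
Step 23: reserve R15 A 5 -> on_hand[A=11 B=36 C=14 D=19 E=44] avail[A=5 B=22 C=7 D=19 E=33] open={R11,R12,R13,R14,R15,R6,R7}
Step 24: commit R14 -> on_hand[A=11 B=36 C=14 D=19 E=41] avail[A=5 B=22 C=7 D=19 E=33] open={R11,R12,R13,R15,R6,R7}

Answer: A: 5
B: 22
C: 7
D: 19
E: 33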